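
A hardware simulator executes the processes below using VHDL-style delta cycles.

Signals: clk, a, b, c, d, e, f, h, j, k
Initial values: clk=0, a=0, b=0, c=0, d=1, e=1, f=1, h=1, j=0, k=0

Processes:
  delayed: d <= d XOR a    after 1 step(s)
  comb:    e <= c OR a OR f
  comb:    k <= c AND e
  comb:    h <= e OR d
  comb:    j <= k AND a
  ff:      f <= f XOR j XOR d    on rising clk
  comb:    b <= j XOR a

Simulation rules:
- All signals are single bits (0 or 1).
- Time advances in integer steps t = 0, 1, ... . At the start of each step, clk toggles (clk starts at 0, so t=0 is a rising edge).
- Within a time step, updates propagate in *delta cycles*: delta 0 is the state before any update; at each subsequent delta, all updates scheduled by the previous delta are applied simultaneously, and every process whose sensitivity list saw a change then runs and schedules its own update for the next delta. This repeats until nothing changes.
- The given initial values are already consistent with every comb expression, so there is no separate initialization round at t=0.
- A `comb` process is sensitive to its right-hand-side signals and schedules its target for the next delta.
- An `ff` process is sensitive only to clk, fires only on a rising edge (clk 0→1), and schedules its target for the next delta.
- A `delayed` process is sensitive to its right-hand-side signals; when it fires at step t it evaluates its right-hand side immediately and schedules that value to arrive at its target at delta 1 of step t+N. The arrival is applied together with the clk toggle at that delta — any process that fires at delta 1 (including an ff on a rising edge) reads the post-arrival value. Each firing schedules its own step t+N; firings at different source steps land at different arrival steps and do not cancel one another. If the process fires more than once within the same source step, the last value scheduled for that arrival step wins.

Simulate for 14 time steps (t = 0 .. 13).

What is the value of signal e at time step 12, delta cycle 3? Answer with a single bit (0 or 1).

[bits: clk,d,k,b,f,j,c,h,e,a]
t=0: Δ0=0100100110 Δ1=1100100110 Δ2=1100000110 Δ3=1100000100 | 3Δ
t=1: Δ0=1100000100 Δ1=0100000100 | 1Δ
t=2: Δ0=0100000100 Δ1=1100000100 Δ2=1100100100 Δ3=1100100110 | 3Δ
t=3: Δ0=1100100110 Δ1=0100100110 | 1Δ
t=4: Δ0=0100100110 Δ1=1100100110 Δ2=1100000110 Δ3=1100000100 | 3Δ
t=5: Δ0=1100000100 Δ1=0100000100 | 1Δ
t=6: Δ0=0100000100 Δ1=1100000100 Δ2=1100100100 Δ3=1100100110 | 3Δ
t=7: Δ0=1100100110 Δ1=0100100110 | 1Δ
t=8: Δ0=0100100110 Δ1=1100100110 Δ2=1100000110 Δ3=1100000100 | 3Δ
t=9: Δ0=1100000100 Δ1=0100000100 | 1Δ
t=10: Δ0=0100000100 Δ1=1100000100 Δ2=1100100100 Δ3=1100100110 | 3Δ
t=11: Δ0=1100100110 Δ1=0100100110 | 1Δ
t=12: Δ0=0100100110 Δ1=1100100110 Δ2=1100000110 Δ3=1100000100 | 3Δ
t=13: Δ0=1100000100 Δ1=0100000100 | 1Δ

0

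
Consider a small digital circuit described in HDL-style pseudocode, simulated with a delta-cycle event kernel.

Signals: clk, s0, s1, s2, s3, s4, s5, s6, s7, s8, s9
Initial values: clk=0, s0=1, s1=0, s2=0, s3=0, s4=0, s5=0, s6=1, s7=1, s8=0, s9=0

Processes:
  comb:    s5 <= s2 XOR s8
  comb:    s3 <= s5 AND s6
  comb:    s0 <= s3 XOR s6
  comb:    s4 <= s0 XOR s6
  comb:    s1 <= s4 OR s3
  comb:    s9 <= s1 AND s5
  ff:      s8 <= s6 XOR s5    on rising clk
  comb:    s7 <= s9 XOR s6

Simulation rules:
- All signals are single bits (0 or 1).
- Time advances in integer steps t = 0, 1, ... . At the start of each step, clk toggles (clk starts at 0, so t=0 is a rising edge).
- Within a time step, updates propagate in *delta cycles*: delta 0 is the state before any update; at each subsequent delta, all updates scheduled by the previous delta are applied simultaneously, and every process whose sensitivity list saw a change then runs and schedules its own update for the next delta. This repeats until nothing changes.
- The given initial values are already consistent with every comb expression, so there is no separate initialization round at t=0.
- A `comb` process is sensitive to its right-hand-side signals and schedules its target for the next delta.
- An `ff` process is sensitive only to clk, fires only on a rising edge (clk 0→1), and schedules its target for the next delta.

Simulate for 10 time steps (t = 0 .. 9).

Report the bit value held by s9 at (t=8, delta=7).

1

t=0 Δ0: s1=0 clk=0 s5=0 s7=1 s4=0 s0=1 s3=0 s8=0 s6=1 s9=0 s2=0
  Δ1: clk:0→1
  Δ2: s8:0→1
  Δ3: s5:0→1
  Δ4: s3:0→1
  Δ5: s1:0→1, s0:1→0
  Δ6: s4:0→1, s9:0→1
  Δ7: s7:1→0
  (7Δ to stable)
t=1 Δ0: s1=1 clk=1 s5=1 s7=0 s4=1 s0=0 s3=1 s8=1 s6=1 s9=1 s2=0
  Δ1: clk:1→0
  (1Δ to stable)
t=2 Δ0: s1=1 clk=0 s5=1 s7=0 s4=1 s0=0 s3=1 s8=1 s6=1 s9=1 s2=0
  Δ1: clk:0→1
  Δ2: s8:1→0
  Δ3: s5:1→0
  Δ4: s3:1→0, s9:1→0
  Δ5: s7:0→1, s0:0→1
  Δ6: s4:1→0
  Δ7: s1:1→0
  (7Δ to stable)
t=3 Δ0: s1=0 clk=1 s5=0 s7=1 s4=0 s0=1 s3=0 s8=0 s6=1 s9=0 s2=0
  Δ1: clk:1→0
  (1Δ to stable)
t=4 Δ0: s1=0 clk=0 s5=0 s7=1 s4=0 s0=1 s3=0 s8=0 s6=1 s9=0 s2=0
  Δ1: clk:0→1
  Δ2: s8:0→1
  Δ3: s5:0→1
  Δ4: s3:0→1
  Δ5: s1:0→1, s0:1→0
  Δ6: s4:0→1, s9:0→1
  Δ7: s7:1→0
  (7Δ to stable)
t=5 Δ0: s1=1 clk=1 s5=1 s7=0 s4=1 s0=0 s3=1 s8=1 s6=1 s9=1 s2=0
  Δ1: clk:1→0
  (1Δ to stable)
t=6 Δ0: s1=1 clk=0 s5=1 s7=0 s4=1 s0=0 s3=1 s8=1 s6=1 s9=1 s2=0
  Δ1: clk:0→1
  Δ2: s8:1→0
  Δ3: s5:1→0
  Δ4: s3:1→0, s9:1→0
  Δ5: s7:0→1, s0:0→1
  Δ6: s4:1→0
  Δ7: s1:1→0
  (7Δ to stable)
t=7 Δ0: s1=0 clk=1 s5=0 s7=1 s4=0 s0=1 s3=0 s8=0 s6=1 s9=0 s2=0
  Δ1: clk:1→0
  (1Δ to stable)
t=8 Δ0: s1=0 clk=0 s5=0 s7=1 s4=0 s0=1 s3=0 s8=0 s6=1 s9=0 s2=0
  Δ1: clk:0→1
  Δ2: s8:0→1
  Δ3: s5:0→1
  Δ4: s3:0→1
  Δ5: s1:0→1, s0:1→0
  Δ6: s4:0→1, s9:0→1
  Δ7: s7:1→0
  (7Δ to stable)
t=9 Δ0: s1=1 clk=1 s5=1 s7=0 s4=1 s0=0 s3=1 s8=1 s6=1 s9=1 s2=0
  Δ1: clk:1→0
  (1Δ to stable)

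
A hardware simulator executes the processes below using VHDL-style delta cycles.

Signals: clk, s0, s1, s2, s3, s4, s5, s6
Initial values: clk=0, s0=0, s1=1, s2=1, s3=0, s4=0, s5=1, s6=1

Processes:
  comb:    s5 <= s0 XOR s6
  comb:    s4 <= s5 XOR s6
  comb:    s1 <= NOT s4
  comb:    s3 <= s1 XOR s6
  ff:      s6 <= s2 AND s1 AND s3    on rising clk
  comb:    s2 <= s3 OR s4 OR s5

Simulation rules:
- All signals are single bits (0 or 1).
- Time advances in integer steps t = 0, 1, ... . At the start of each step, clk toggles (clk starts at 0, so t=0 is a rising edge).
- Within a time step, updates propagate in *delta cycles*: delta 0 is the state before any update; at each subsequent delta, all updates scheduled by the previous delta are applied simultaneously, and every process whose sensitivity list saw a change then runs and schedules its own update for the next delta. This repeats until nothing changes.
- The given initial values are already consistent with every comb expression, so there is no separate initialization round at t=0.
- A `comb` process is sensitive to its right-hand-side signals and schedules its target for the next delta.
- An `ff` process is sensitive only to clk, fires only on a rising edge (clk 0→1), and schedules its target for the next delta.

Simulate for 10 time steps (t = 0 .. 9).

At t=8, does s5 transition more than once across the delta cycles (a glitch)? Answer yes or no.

no

t=0 Δ0: s4=0 clk=0 s2=1 s1=1 s0=0 s6=1 s3=0 s5=1
  Δ1: clk:0→1
  Δ2: s6:1→0
  Δ3: s4:0→1, s3:0→1, s5:1→0
  Δ4: s4:1→0, s1:1→0
  Δ5: s1:0→1, s3:1→0
  Δ6: s2:1→0, s3:0→1
  Δ7: s2:0→1
  (7Δ to stable)
t=1 Δ0: s4=0 clk=1 s2=1 s1=1 s0=0 s6=0 s3=1 s5=0
  Δ1: clk:1→0
  (1Δ to stable)
t=2 Δ0: s4=0 clk=0 s2=1 s1=1 s0=0 s6=0 s3=1 s5=0
  Δ1: clk:0→1
  Δ2: s6:0→1
  Δ3: s4:0→1, s3:1→0, s5:0→1
  Δ4: s4:1→0, s1:1→0
  Δ5: s1:0→1, s3:0→1
  Δ6: s3:1→0
  (6Δ to stable)
t=3 Δ0: s4=0 clk=1 s2=1 s1=1 s0=0 s6=1 s3=0 s5=1
  Δ1: clk:1→0
  (1Δ to stable)
t=4 Δ0: s4=0 clk=0 s2=1 s1=1 s0=0 s6=1 s3=0 s5=1
  Δ1: clk:0→1
  Δ2: s6:1→0
  Δ3: s4:0→1, s3:0→1, s5:1→0
  Δ4: s4:1→0, s1:1→0
  Δ5: s1:0→1, s3:1→0
  Δ6: s2:1→0, s3:0→1
  Δ7: s2:0→1
  (7Δ to stable)
t=5 Δ0: s4=0 clk=1 s2=1 s1=1 s0=0 s6=0 s3=1 s5=0
  Δ1: clk:1→0
  (1Δ to stable)
t=6 Δ0: s4=0 clk=0 s2=1 s1=1 s0=0 s6=0 s3=1 s5=0
  Δ1: clk:0→1
  Δ2: s6:0→1
  Δ3: s4:0→1, s3:1→0, s5:0→1
  Δ4: s4:1→0, s1:1→0
  Δ5: s1:0→1, s3:0→1
  Δ6: s3:1→0
  (6Δ to stable)
t=7 Δ0: s4=0 clk=1 s2=1 s1=1 s0=0 s6=1 s3=0 s5=1
  Δ1: clk:1→0
  (1Δ to stable)
t=8 Δ0: s4=0 clk=0 s2=1 s1=1 s0=0 s6=1 s3=0 s5=1
  Δ1: clk:0→1
  Δ2: s6:1→0
  Δ3: s4:0→1, s3:0→1, s5:1→0
  Δ4: s4:1→0, s1:1→0
  Δ5: s1:0→1, s3:1→0
  Δ6: s2:1→0, s3:0→1
  Δ7: s2:0→1
  (7Δ to stable)
t=9 Δ0: s4=0 clk=1 s2=1 s1=1 s0=0 s6=0 s3=1 s5=0
  Δ1: clk:1→0
  (1Δ to stable)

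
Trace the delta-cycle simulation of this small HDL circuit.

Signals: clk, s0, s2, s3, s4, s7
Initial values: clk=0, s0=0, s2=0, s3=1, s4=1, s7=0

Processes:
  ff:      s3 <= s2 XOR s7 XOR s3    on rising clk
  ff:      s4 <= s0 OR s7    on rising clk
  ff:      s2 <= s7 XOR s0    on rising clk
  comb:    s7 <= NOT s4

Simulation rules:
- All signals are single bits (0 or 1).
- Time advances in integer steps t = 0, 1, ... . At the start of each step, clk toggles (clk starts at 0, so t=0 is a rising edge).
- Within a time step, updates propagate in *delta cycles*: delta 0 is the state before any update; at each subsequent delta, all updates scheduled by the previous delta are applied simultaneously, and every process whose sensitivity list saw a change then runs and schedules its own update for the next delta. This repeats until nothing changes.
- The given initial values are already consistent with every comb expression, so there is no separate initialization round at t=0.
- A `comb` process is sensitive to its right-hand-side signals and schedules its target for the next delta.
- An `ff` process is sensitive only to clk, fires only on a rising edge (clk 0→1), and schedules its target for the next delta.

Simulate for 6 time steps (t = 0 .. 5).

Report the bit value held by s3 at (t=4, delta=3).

1

[bits: s2,s7,s4,clk,s0,s3]
t=0: Δ0=001001 Δ1=001101 Δ2=000101 Δ3=010101 | 3Δ
t=1: Δ0=010101 Δ1=010001 | 1Δ
t=2: Δ0=010001 Δ1=010101 Δ2=111100 Δ3=101100 | 3Δ
t=3: Δ0=101100 Δ1=101000 | 1Δ
t=4: Δ0=101000 Δ1=101100 Δ2=000101 Δ3=010101 | 3Δ
t=5: Δ0=010101 Δ1=010001 | 1Δ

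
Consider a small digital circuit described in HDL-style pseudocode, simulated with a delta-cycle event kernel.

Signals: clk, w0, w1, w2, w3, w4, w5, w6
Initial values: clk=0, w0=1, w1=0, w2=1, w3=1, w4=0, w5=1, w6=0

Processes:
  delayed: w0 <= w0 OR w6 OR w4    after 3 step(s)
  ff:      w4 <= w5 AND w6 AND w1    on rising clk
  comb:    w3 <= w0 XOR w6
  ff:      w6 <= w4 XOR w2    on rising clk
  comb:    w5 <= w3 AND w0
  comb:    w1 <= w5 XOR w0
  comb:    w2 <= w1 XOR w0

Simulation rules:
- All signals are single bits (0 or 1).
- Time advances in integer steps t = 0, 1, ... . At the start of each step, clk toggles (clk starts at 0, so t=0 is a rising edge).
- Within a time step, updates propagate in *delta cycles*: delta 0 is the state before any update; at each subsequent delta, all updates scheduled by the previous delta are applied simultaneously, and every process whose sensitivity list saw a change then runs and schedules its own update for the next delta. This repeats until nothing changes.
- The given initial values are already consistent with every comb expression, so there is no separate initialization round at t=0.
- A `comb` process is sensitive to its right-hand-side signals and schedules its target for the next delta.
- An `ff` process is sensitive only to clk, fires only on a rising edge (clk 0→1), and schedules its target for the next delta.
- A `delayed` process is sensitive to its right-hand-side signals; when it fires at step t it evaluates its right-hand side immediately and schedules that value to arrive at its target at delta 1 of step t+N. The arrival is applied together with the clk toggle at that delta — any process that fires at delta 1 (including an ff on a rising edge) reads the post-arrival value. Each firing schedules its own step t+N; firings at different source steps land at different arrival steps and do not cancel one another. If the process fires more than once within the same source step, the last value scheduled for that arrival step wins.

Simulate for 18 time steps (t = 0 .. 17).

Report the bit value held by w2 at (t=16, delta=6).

0

[bits: w0,w1,w2,clk,w6,w4,w3,w5]
t=0: Δ0=10100011 Δ1=10110011 Δ2=10111011 Δ3=10111001 Δ4=10111000 Δ5=11111000 Δ6=11011000 | 6Δ
t=1: Δ0=11011000 Δ1=11001000 | 1Δ
t=2: Δ0=11001000 Δ1=11011000 Δ2=11010000 Δ3=11010010 Δ4=11010011 Δ5=10010011 Δ6=10110011 | 6Δ
t=3: Δ0=10110011 Δ1=10100011 | 1Δ
t=4: Δ0=10100011 Δ1=10110011 Δ2=10111011 Δ3=10111001 Δ4=10111000 Δ5=11111000 Δ6=11011000 | 6Δ
t=5: Δ0=11011000 Δ1=11001000 | 1Δ
t=6: Δ0=11001000 Δ1=11011000 Δ2=11010000 Δ3=11010010 Δ4=11010011 Δ5=10010011 Δ6=10110011 | 6Δ
t=7: Δ0=10110011 Δ1=10100011 | 1Δ
t=8: Δ0=10100011 Δ1=10110011 Δ2=10111011 Δ3=10111001 Δ4=10111000 Δ5=11111000 Δ6=11011000 | 6Δ
t=9: Δ0=11011000 Δ1=11001000 | 1Δ
t=10: Δ0=11001000 Δ1=11011000 Δ2=11010000 Δ3=11010010 Δ4=11010011 Δ5=10010011 Δ6=10110011 | 6Δ
t=11: Δ0=10110011 Δ1=10100011 | 1Δ
t=12: Δ0=10100011 Δ1=10110011 Δ2=10111011 Δ3=10111001 Δ4=10111000 Δ5=11111000 Δ6=11011000 | 6Δ
t=13: Δ0=11011000 Δ1=11001000 | 1Δ
t=14: Δ0=11001000 Δ1=11011000 Δ2=11010000 Δ3=11010010 Δ4=11010011 Δ5=10010011 Δ6=10110011 | 6Δ
t=15: Δ0=10110011 Δ1=10100011 | 1Δ
t=16: Δ0=10100011 Δ1=10110011 Δ2=10111011 Δ3=10111001 Δ4=10111000 Δ5=11111000 Δ6=11011000 | 6Δ
t=17: Δ0=11011000 Δ1=11001000 | 1Δ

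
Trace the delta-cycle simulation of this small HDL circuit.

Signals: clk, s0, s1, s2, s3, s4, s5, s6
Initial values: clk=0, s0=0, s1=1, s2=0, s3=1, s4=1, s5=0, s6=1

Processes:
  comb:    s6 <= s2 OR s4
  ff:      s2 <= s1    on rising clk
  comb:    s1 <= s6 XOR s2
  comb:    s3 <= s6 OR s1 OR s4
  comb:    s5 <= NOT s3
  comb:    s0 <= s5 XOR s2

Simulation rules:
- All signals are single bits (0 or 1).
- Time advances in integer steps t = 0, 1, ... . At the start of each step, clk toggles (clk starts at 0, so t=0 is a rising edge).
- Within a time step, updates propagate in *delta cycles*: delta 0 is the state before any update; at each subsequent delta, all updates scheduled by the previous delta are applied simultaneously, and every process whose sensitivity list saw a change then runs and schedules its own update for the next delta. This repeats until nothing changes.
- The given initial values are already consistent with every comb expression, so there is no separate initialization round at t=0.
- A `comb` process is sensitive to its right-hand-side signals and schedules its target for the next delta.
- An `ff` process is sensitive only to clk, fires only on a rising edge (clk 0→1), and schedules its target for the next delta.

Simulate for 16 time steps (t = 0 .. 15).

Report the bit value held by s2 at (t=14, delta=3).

t0.Δ0 s5=0 s6=1 s1=1 s2=0 s4=1 s0=0 clk=0 s3=1
t0.Δ1 s5=0 s6=1 s1=1 s2=0 s4=1 s0=0 clk=1 s3=1
t0.Δ2 s5=0 s6=1 s1=1 s2=1 s4=1 s0=0 clk=1 s3=1
t0.Δ3 s5=0 s6=1 s1=0 s2=1 s4=1 s0=1 clk=1 s3=1
t1.Δ0 s5=0 s6=1 s1=0 s2=1 s4=1 s0=1 clk=1 s3=1
t1.Δ1 s5=0 s6=1 s1=0 s2=1 s4=1 s0=1 clk=0 s3=1
t2.Δ0 s5=0 s6=1 s1=0 s2=1 s4=1 s0=1 clk=0 s3=1
t2.Δ1 s5=0 s6=1 s1=0 s2=1 s4=1 s0=1 clk=1 s3=1
t2.Δ2 s5=0 s6=1 s1=0 s2=0 s4=1 s0=1 clk=1 s3=1
t2.Δ3 s5=0 s6=1 s1=1 s2=0 s4=1 s0=0 clk=1 s3=1
t3.Δ0 s5=0 s6=1 s1=1 s2=0 s4=1 s0=0 clk=1 s3=1
t3.Δ1 s5=0 s6=1 s1=1 s2=0 s4=1 s0=0 clk=0 s3=1
t4.Δ0 s5=0 s6=1 s1=1 s2=0 s4=1 s0=0 clk=0 s3=1
t4.Δ1 s5=0 s6=1 s1=1 s2=0 s4=1 s0=0 clk=1 s3=1
t4.Δ2 s5=0 s6=1 s1=1 s2=1 s4=1 s0=0 clk=1 s3=1
t4.Δ3 s5=0 s6=1 s1=0 s2=1 s4=1 s0=1 clk=1 s3=1
t5.Δ0 s5=0 s6=1 s1=0 s2=1 s4=1 s0=1 clk=1 s3=1
t5.Δ1 s5=0 s6=1 s1=0 s2=1 s4=1 s0=1 clk=0 s3=1
t6.Δ0 s5=0 s6=1 s1=0 s2=1 s4=1 s0=1 clk=0 s3=1
t6.Δ1 s5=0 s6=1 s1=0 s2=1 s4=1 s0=1 clk=1 s3=1
t6.Δ2 s5=0 s6=1 s1=0 s2=0 s4=1 s0=1 clk=1 s3=1
t6.Δ3 s5=0 s6=1 s1=1 s2=0 s4=1 s0=0 clk=1 s3=1
t7.Δ0 s5=0 s6=1 s1=1 s2=0 s4=1 s0=0 clk=1 s3=1
t7.Δ1 s5=0 s6=1 s1=1 s2=0 s4=1 s0=0 clk=0 s3=1
t8.Δ0 s5=0 s6=1 s1=1 s2=0 s4=1 s0=0 clk=0 s3=1
t8.Δ1 s5=0 s6=1 s1=1 s2=0 s4=1 s0=0 clk=1 s3=1
t8.Δ2 s5=0 s6=1 s1=1 s2=1 s4=1 s0=0 clk=1 s3=1
t8.Δ3 s5=0 s6=1 s1=0 s2=1 s4=1 s0=1 clk=1 s3=1
t9.Δ0 s5=0 s6=1 s1=0 s2=1 s4=1 s0=1 clk=1 s3=1
t9.Δ1 s5=0 s6=1 s1=0 s2=1 s4=1 s0=1 clk=0 s3=1
t10.Δ0 s5=0 s6=1 s1=0 s2=1 s4=1 s0=1 clk=0 s3=1
t10.Δ1 s5=0 s6=1 s1=0 s2=1 s4=1 s0=1 clk=1 s3=1
t10.Δ2 s5=0 s6=1 s1=0 s2=0 s4=1 s0=1 clk=1 s3=1
t10.Δ3 s5=0 s6=1 s1=1 s2=0 s4=1 s0=0 clk=1 s3=1
t11.Δ0 s5=0 s6=1 s1=1 s2=0 s4=1 s0=0 clk=1 s3=1
t11.Δ1 s5=0 s6=1 s1=1 s2=0 s4=1 s0=0 clk=0 s3=1
t12.Δ0 s5=0 s6=1 s1=1 s2=0 s4=1 s0=0 clk=0 s3=1
t12.Δ1 s5=0 s6=1 s1=1 s2=0 s4=1 s0=0 clk=1 s3=1
t12.Δ2 s5=0 s6=1 s1=1 s2=1 s4=1 s0=0 clk=1 s3=1
t12.Δ3 s5=0 s6=1 s1=0 s2=1 s4=1 s0=1 clk=1 s3=1
t13.Δ0 s5=0 s6=1 s1=0 s2=1 s4=1 s0=1 clk=1 s3=1
t13.Δ1 s5=0 s6=1 s1=0 s2=1 s4=1 s0=1 clk=0 s3=1
t14.Δ0 s5=0 s6=1 s1=0 s2=1 s4=1 s0=1 clk=0 s3=1
t14.Δ1 s5=0 s6=1 s1=0 s2=1 s4=1 s0=1 clk=1 s3=1
t14.Δ2 s5=0 s6=1 s1=0 s2=0 s4=1 s0=1 clk=1 s3=1
t14.Δ3 s5=0 s6=1 s1=1 s2=0 s4=1 s0=0 clk=1 s3=1
t15.Δ0 s5=0 s6=1 s1=1 s2=0 s4=1 s0=0 clk=1 s3=1
t15.Δ1 s5=0 s6=1 s1=1 s2=0 s4=1 s0=0 clk=0 s3=1

0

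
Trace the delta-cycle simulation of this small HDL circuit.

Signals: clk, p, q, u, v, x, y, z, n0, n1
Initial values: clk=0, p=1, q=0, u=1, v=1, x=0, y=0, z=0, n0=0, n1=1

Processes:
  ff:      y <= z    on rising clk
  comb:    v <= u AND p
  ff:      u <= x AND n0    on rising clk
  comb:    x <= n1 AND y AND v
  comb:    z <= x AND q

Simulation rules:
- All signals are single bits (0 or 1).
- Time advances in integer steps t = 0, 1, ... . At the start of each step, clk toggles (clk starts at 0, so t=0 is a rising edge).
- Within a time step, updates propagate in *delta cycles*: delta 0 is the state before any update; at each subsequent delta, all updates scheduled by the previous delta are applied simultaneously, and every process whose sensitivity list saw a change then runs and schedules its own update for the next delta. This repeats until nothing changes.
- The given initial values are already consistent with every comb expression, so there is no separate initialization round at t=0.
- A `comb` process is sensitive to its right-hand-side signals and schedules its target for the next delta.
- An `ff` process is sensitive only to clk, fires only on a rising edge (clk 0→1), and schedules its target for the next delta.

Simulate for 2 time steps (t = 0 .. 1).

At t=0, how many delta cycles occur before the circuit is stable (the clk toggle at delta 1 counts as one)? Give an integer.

3

t0.Δ0 z=0 v=1 u=1 n1=1 q=0 n0=0 x=0 y=0 p=1 clk=0
t0.Δ1 z=0 v=1 u=1 n1=1 q=0 n0=0 x=0 y=0 p=1 clk=1
t0.Δ2 z=0 v=1 u=0 n1=1 q=0 n0=0 x=0 y=0 p=1 clk=1
t0.Δ3 z=0 v=0 u=0 n1=1 q=0 n0=0 x=0 y=0 p=1 clk=1
t1.Δ0 z=0 v=0 u=0 n1=1 q=0 n0=0 x=0 y=0 p=1 clk=1
t1.Δ1 z=0 v=0 u=0 n1=1 q=0 n0=0 x=0 y=0 p=1 clk=0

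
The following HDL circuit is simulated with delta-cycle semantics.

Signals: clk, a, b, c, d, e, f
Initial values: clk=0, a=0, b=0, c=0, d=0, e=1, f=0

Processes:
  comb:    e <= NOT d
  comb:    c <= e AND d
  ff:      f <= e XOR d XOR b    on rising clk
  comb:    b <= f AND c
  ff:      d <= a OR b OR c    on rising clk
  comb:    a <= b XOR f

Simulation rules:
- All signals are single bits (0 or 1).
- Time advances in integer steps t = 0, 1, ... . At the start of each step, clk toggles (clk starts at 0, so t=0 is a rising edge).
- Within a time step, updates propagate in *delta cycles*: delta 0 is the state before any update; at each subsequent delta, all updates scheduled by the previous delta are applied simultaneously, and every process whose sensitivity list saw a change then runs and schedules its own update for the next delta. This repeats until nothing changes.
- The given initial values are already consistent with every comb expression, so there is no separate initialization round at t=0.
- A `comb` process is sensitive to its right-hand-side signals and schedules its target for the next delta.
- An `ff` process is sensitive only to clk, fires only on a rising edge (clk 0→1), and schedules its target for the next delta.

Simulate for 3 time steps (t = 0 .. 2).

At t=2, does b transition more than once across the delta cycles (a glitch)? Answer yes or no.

yes

[bits: f,b,clk,d,c,a,e]
t=0: Δ0=0000001 Δ1=0010001 Δ2=1010001 Δ3=1010011 | 3Δ
t=1: Δ0=1010011 Δ1=1000011 | 1Δ
t=2: Δ0=1000011 Δ1=1010011 Δ2=1011011 Δ3=1011110 Δ4=1111010 Δ5=1011000 Δ6=1011010 | 6Δ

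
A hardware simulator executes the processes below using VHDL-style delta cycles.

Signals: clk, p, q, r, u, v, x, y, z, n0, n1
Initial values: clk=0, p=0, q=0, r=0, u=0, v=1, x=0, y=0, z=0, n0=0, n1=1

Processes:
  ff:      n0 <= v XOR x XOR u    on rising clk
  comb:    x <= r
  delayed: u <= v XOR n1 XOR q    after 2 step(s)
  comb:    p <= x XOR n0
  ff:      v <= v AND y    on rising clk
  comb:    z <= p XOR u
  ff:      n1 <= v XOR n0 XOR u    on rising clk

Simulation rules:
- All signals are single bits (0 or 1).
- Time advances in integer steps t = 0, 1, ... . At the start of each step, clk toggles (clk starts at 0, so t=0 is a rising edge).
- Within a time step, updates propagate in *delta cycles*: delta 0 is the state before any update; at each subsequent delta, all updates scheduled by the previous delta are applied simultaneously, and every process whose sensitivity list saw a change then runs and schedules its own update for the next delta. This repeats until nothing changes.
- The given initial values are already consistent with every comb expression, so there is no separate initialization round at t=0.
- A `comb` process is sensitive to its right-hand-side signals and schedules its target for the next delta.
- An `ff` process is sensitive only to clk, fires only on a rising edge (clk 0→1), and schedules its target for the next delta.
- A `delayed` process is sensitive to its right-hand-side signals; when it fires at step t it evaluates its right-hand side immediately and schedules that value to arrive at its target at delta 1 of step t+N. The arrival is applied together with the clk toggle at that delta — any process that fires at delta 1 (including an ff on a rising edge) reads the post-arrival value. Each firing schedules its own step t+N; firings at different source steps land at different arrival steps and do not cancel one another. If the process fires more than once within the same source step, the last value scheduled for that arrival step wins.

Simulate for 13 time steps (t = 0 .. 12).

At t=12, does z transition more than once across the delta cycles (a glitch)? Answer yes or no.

yes

t=0 Δ0: p=0 n1=1 r=0 v=1 q=0 z=0 y=0 n0=0 clk=0 x=0 u=0
  Δ1: clk:0→1
  Δ2: v:1→0, n0:0→1
  Δ3: p:0→1
  Δ4: z:0→1
  (4Δ to stable)
t=1 Δ0: p=1 n1=1 r=0 v=0 q=0 z=1 y=0 n0=1 clk=1 x=0 u=0
  Δ1: clk:1→0
  (1Δ to stable)
t=2 Δ0: p=1 n1=1 r=0 v=0 q=0 z=1 y=0 n0=1 clk=0 x=0 u=0
  Δ1: clk:0→1, u:0→1
  Δ2: n1:1→0, z:1→0
  (2Δ to stable)
t=3 Δ0: p=1 n1=0 r=0 v=0 q=0 z=0 y=0 n0=1 clk=1 x=0 u=1
  Δ1: clk:1→0
  (1Δ to stable)
t=4 Δ0: p=1 n1=0 r=0 v=0 q=0 z=0 y=0 n0=1 clk=0 x=0 u=1
  Δ1: clk:0→1, u:1→0
  Δ2: n1:0→1, z:0→1, n0:1→0
  Δ3: p:1→0
  Δ4: z:1→0
  (4Δ to stable)
t=5 Δ0: p=0 n1=1 r=0 v=0 q=0 z=0 y=0 n0=0 clk=1 x=0 u=0
  Δ1: clk:1→0
  (1Δ to stable)
t=6 Δ0: p=0 n1=1 r=0 v=0 q=0 z=0 y=0 n0=0 clk=0 x=0 u=0
  Δ1: clk:0→1, u:0→1
  Δ2: z:0→1, n0:0→1
  Δ3: p:0→1
  Δ4: z:1→0
  (4Δ to stable)
t=7 Δ0: p=1 n1=1 r=0 v=0 q=0 z=0 y=0 n0=1 clk=1 x=0 u=1
  Δ1: clk:1→0
  (1Δ to stable)
t=8 Δ0: p=1 n1=1 r=0 v=0 q=0 z=0 y=0 n0=1 clk=0 x=0 u=1
  Δ1: clk:0→1
  Δ2: n1:1→0
  (2Δ to stable)
t=9 Δ0: p=1 n1=0 r=0 v=0 q=0 z=0 y=0 n0=1 clk=1 x=0 u=1
  Δ1: clk:1→0
  (1Δ to stable)
t=10 Δ0: p=1 n1=0 r=0 v=0 q=0 z=0 y=0 n0=1 clk=0 x=0 u=1
  Δ1: clk:0→1, u:1→0
  Δ2: n1:0→1, z:0→1, n0:1→0
  Δ3: p:1→0
  Δ4: z:1→0
  (4Δ to stable)
t=11 Δ0: p=0 n1=1 r=0 v=0 q=0 z=0 y=0 n0=0 clk=1 x=0 u=0
  Δ1: clk:1→0
  (1Δ to stable)
t=12 Δ0: p=0 n1=1 r=0 v=0 q=0 z=0 y=0 n0=0 clk=0 x=0 u=0
  Δ1: clk:0→1, u:0→1
  Δ2: z:0→1, n0:0→1
  Δ3: p:0→1
  Δ4: z:1→0
  (4Δ to stable)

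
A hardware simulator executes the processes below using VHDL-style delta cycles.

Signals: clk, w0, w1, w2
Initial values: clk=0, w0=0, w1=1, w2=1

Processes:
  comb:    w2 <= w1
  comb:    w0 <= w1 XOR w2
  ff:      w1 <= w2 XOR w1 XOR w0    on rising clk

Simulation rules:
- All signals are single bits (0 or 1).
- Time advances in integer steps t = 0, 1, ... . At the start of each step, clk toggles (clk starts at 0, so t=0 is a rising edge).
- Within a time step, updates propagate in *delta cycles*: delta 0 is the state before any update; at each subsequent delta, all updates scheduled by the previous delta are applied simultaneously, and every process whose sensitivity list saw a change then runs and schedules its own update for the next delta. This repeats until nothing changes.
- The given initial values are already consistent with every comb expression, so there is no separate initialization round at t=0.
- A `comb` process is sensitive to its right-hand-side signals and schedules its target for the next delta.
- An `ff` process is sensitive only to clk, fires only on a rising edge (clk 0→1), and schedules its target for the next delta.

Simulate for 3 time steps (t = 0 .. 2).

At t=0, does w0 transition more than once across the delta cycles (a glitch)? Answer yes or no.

[bits: clk,w2,w1,w0]
t=0: Δ0=0110 Δ1=1110 Δ2=1100 Δ3=1001 Δ4=1000 | 4Δ
t=1: Δ0=1000 Δ1=0000 | 1Δ
t=2: Δ0=0000 Δ1=1000 | 1Δ

yes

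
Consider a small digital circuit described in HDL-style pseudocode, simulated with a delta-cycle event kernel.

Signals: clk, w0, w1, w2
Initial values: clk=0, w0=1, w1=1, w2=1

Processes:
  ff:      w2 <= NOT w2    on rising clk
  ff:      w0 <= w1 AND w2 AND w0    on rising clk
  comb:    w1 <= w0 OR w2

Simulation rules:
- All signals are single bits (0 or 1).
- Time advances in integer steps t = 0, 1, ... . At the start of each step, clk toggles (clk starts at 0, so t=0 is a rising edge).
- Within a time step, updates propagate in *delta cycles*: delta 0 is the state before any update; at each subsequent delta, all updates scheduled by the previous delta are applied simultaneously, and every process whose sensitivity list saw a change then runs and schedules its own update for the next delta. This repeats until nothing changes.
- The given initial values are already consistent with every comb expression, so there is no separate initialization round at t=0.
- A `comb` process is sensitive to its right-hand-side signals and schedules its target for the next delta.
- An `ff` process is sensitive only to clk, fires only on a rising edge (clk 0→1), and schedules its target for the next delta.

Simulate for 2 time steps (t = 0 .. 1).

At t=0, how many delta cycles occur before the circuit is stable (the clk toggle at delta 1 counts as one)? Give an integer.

t0.Δ0 w2=1 clk=0 w1=1 w0=1
t0.Δ1 w2=1 clk=1 w1=1 w0=1
t0.Δ2 w2=0 clk=1 w1=1 w0=1
t1.Δ0 w2=0 clk=1 w1=1 w0=1
t1.Δ1 w2=0 clk=0 w1=1 w0=1

2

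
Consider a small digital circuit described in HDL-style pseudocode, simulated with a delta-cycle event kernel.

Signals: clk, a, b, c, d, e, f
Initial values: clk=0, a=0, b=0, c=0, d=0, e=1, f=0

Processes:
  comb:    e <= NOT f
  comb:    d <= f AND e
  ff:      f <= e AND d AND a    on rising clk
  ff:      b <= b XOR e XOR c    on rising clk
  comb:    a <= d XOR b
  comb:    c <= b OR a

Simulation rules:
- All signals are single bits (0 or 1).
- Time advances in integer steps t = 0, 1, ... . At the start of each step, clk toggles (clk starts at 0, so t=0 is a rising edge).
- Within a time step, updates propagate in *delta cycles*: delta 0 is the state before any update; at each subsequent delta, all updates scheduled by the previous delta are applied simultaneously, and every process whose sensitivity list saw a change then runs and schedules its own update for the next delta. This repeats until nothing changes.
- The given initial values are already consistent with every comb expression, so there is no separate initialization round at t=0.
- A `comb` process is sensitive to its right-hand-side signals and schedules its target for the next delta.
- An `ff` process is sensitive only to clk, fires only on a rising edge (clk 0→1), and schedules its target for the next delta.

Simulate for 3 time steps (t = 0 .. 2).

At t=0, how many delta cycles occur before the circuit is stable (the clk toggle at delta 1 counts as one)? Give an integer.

t=0 Δ0: a=0 clk=0 f=0 e=1 c=0 d=0 b=0
  Δ1: clk:0→1
  Δ2: b:0→1
  Δ3: a:0→1, c:0→1
  (3Δ to stable)
t=1 Δ0: a=1 clk=1 f=0 e=1 c=1 d=0 b=1
  Δ1: clk:1→0
  (1Δ to stable)
t=2 Δ0: a=1 clk=0 f=0 e=1 c=1 d=0 b=1
  Δ1: clk:0→1
  (1Δ to stable)

3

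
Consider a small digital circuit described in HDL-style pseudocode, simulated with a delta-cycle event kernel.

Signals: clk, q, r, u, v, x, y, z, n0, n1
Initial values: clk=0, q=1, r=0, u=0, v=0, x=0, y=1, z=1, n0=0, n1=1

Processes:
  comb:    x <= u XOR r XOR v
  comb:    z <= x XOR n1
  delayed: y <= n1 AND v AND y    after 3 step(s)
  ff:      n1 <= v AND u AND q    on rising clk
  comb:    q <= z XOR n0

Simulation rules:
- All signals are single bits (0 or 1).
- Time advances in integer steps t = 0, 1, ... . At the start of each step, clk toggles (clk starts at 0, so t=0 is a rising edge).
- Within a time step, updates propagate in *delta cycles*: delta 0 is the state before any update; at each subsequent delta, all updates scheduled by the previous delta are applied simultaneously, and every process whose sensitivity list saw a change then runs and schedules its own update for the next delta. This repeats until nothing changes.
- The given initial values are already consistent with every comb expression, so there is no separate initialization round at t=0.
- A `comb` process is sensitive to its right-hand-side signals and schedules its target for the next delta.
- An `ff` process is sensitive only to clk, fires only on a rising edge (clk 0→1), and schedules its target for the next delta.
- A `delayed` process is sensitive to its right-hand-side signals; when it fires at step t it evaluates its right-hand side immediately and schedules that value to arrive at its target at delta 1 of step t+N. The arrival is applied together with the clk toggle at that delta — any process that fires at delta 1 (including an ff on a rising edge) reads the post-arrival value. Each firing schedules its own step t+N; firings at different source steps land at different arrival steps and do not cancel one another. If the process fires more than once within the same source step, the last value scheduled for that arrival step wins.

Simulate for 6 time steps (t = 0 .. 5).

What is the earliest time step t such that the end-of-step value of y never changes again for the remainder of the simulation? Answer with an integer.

3

t=0 Δ0: x=0 clk=0 n1=1 v=0 q=1 r=0 z=1 u=0 n0=0 y=1
  Δ1: clk:0→1
  Δ2: n1:1→0
  Δ3: z:1→0
  Δ4: q:1→0
  (4Δ to stable)
t=1 Δ0: x=0 clk=1 n1=0 v=0 q=0 r=0 z=0 u=0 n0=0 y=1
  Δ1: clk:1→0
  (1Δ to stable)
t=2 Δ0: x=0 clk=0 n1=0 v=0 q=0 r=0 z=0 u=0 n0=0 y=1
  Δ1: clk:0→1
  (1Δ to stable)
t=3 Δ0: x=0 clk=1 n1=0 v=0 q=0 r=0 z=0 u=0 n0=0 y=1
  Δ1: clk:1→0, y:1→0
  (1Δ to stable)
t=4 Δ0: x=0 clk=0 n1=0 v=0 q=0 r=0 z=0 u=0 n0=0 y=0
  Δ1: clk:0→1
  (1Δ to stable)
t=5 Δ0: x=0 clk=1 n1=0 v=0 q=0 r=0 z=0 u=0 n0=0 y=0
  Δ1: clk:1→0
  (1Δ to stable)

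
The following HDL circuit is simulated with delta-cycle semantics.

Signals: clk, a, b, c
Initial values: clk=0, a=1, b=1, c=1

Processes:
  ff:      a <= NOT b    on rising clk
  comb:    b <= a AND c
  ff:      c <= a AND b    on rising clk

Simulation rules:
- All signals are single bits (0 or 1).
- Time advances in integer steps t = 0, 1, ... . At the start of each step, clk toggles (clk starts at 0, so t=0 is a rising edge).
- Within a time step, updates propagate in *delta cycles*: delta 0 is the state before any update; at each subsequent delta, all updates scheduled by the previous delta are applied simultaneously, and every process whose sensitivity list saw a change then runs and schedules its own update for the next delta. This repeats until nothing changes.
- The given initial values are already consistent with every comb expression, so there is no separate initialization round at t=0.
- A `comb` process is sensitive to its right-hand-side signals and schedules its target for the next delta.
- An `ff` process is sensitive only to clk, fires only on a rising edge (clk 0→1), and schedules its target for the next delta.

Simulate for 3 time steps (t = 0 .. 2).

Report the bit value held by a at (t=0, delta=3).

0

[bits: b,a,clk,c]
t=0: Δ0=1101 Δ1=1111 Δ2=1011 Δ3=0011 | 3Δ
t=1: Δ0=0011 Δ1=0001 | 1Δ
t=2: Δ0=0001 Δ1=0011 Δ2=0110 | 2Δ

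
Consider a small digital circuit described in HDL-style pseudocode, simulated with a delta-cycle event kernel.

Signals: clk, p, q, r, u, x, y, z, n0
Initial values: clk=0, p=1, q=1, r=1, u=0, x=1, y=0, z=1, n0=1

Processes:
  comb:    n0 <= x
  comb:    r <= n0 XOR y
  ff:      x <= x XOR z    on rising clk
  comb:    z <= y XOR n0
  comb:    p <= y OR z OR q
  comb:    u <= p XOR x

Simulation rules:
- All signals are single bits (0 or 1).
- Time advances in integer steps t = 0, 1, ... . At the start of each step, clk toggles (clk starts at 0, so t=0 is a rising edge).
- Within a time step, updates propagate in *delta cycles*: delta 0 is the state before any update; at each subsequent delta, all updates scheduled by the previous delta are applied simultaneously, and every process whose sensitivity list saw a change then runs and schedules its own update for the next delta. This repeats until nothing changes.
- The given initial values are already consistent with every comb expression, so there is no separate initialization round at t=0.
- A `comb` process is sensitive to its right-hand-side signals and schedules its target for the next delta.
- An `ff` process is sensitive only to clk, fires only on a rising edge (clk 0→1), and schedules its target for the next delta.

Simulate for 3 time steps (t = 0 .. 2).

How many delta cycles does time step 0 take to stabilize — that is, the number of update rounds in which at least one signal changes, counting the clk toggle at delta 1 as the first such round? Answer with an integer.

4

t0.Δ0 z=1 n0=1 u=0 y=0 p=1 x=1 q=1 r=1 clk=0
t0.Δ1 z=1 n0=1 u=0 y=0 p=1 x=1 q=1 r=1 clk=1
t0.Δ2 z=1 n0=1 u=0 y=0 p=1 x=0 q=1 r=1 clk=1
t0.Δ3 z=1 n0=0 u=1 y=0 p=1 x=0 q=1 r=1 clk=1
t0.Δ4 z=0 n0=0 u=1 y=0 p=1 x=0 q=1 r=0 clk=1
t1.Δ0 z=0 n0=0 u=1 y=0 p=1 x=0 q=1 r=0 clk=1
t1.Δ1 z=0 n0=0 u=1 y=0 p=1 x=0 q=1 r=0 clk=0
t2.Δ0 z=0 n0=0 u=1 y=0 p=1 x=0 q=1 r=0 clk=0
t2.Δ1 z=0 n0=0 u=1 y=0 p=1 x=0 q=1 r=0 clk=1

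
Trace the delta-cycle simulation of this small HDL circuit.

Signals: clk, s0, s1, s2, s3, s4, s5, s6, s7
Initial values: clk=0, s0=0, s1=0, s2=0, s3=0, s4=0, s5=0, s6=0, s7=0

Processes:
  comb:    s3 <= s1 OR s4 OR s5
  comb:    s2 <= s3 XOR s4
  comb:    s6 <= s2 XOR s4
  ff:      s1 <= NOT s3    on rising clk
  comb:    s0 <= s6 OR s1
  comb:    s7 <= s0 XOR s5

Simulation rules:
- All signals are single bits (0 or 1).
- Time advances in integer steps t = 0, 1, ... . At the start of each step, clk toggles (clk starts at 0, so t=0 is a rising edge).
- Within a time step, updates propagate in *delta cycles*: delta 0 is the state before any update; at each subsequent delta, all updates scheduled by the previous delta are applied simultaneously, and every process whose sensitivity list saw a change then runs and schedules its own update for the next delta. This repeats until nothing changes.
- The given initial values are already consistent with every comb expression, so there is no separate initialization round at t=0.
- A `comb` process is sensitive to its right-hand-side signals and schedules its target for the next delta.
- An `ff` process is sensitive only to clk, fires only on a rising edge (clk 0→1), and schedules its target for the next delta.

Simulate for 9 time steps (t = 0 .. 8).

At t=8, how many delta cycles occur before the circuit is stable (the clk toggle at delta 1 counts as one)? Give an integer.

t=0 Δ0: s2=0 s0=0 s1=0 s5=0 s4=0 clk=0 s7=0 s6=0 s3=0
  Δ1: clk:0→1
  Δ2: s1:0→1
  Δ3: s0:0→1, s3:0→1
  Δ4: s2:0→1, s7:0→1
  Δ5: s6:0→1
  (5Δ to stable)
t=1 Δ0: s2=1 s0=1 s1=1 s5=0 s4=0 clk=1 s7=1 s6=1 s3=1
  Δ1: clk:1→0
  (1Δ to stable)
t=2 Δ0: s2=1 s0=1 s1=1 s5=0 s4=0 clk=0 s7=1 s6=1 s3=1
  Δ1: clk:0→1
  Δ2: s1:1→0
  Δ3: s3:1→0
  Δ4: s2:1→0
  Δ5: s6:1→0
  Δ6: s0:1→0
  Δ7: s7:1→0
  (7Δ to stable)
t=3 Δ0: s2=0 s0=0 s1=0 s5=0 s4=0 clk=1 s7=0 s6=0 s3=0
  Δ1: clk:1→0
  (1Δ to stable)
t=4 Δ0: s2=0 s0=0 s1=0 s5=0 s4=0 clk=0 s7=0 s6=0 s3=0
  Δ1: clk:0→1
  Δ2: s1:0→1
  Δ3: s0:0→1, s3:0→1
  Δ4: s2:0→1, s7:0→1
  Δ5: s6:0→1
  (5Δ to stable)
t=5 Δ0: s2=1 s0=1 s1=1 s5=0 s4=0 clk=1 s7=1 s6=1 s3=1
  Δ1: clk:1→0
  (1Δ to stable)
t=6 Δ0: s2=1 s0=1 s1=1 s5=0 s4=0 clk=0 s7=1 s6=1 s3=1
  Δ1: clk:0→1
  Δ2: s1:1→0
  Δ3: s3:1→0
  Δ4: s2:1→0
  Δ5: s6:1→0
  Δ6: s0:1→0
  Δ7: s7:1→0
  (7Δ to stable)
t=7 Δ0: s2=0 s0=0 s1=0 s5=0 s4=0 clk=1 s7=0 s6=0 s3=0
  Δ1: clk:1→0
  (1Δ to stable)
t=8 Δ0: s2=0 s0=0 s1=0 s5=0 s4=0 clk=0 s7=0 s6=0 s3=0
  Δ1: clk:0→1
  Δ2: s1:0→1
  Δ3: s0:0→1, s3:0→1
  Δ4: s2:0→1, s7:0→1
  Δ5: s6:0→1
  (5Δ to stable)

5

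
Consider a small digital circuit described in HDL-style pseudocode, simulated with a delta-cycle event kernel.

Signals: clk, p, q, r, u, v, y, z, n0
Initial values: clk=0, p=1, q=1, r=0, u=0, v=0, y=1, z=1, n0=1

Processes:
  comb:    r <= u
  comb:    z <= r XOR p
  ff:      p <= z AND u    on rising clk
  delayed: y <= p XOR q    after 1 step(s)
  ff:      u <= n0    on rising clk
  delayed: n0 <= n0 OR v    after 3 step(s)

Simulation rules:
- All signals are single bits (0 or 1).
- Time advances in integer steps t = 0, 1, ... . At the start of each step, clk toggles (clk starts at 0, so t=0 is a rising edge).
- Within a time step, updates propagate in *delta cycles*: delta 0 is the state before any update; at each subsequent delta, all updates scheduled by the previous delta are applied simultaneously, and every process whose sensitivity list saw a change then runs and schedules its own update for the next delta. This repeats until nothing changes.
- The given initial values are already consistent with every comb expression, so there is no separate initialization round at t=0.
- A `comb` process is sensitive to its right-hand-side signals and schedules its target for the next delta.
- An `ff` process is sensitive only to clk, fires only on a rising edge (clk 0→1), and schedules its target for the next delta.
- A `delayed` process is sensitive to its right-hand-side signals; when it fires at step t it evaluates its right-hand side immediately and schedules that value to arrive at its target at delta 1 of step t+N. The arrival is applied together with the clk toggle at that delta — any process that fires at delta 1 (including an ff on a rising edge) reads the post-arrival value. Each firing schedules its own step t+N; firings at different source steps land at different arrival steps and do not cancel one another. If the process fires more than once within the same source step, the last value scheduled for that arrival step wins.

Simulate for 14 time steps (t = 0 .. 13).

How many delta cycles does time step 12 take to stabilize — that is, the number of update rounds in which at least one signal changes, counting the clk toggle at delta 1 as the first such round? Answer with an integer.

3

t0.Δ0 v=0 q=1 p=1 y=1 n0=1 clk=0 u=0 z=1 r=0
t0.Δ1 v=0 q=1 p=1 y=1 n0=1 clk=1 u=0 z=1 r=0
t0.Δ2 v=0 q=1 p=0 y=1 n0=1 clk=1 u=1 z=1 r=0
t0.Δ3 v=0 q=1 p=0 y=1 n0=1 clk=1 u=1 z=0 r=1
t0.Δ4 v=0 q=1 p=0 y=1 n0=1 clk=1 u=1 z=1 r=1
t1.Δ0 v=0 q=1 p=0 y=1 n0=1 clk=1 u=1 z=1 r=1
t1.Δ1 v=0 q=1 p=0 y=1 n0=1 clk=0 u=1 z=1 r=1
t2.Δ0 v=0 q=1 p=0 y=1 n0=1 clk=0 u=1 z=1 r=1
t2.Δ1 v=0 q=1 p=0 y=1 n0=1 clk=1 u=1 z=1 r=1
t2.Δ2 v=0 q=1 p=1 y=1 n0=1 clk=1 u=1 z=1 r=1
t2.Δ3 v=0 q=1 p=1 y=1 n0=1 clk=1 u=1 z=0 r=1
t3.Δ0 v=0 q=1 p=1 y=1 n0=1 clk=1 u=1 z=0 r=1
t3.Δ1 v=0 q=1 p=1 y=0 n0=1 clk=0 u=1 z=0 r=1
t4.Δ0 v=0 q=1 p=1 y=0 n0=1 clk=0 u=1 z=0 r=1
t4.Δ1 v=0 q=1 p=1 y=0 n0=1 clk=1 u=1 z=0 r=1
t4.Δ2 v=0 q=1 p=0 y=0 n0=1 clk=1 u=1 z=0 r=1
t4.Δ3 v=0 q=1 p=0 y=0 n0=1 clk=1 u=1 z=1 r=1
t5.Δ0 v=0 q=1 p=0 y=0 n0=1 clk=1 u=1 z=1 r=1
t5.Δ1 v=0 q=1 p=0 y=1 n0=1 clk=0 u=1 z=1 r=1
t6.Δ0 v=0 q=1 p=0 y=1 n0=1 clk=0 u=1 z=1 r=1
t6.Δ1 v=0 q=1 p=0 y=1 n0=1 clk=1 u=1 z=1 r=1
t6.Δ2 v=0 q=1 p=1 y=1 n0=1 clk=1 u=1 z=1 r=1
t6.Δ3 v=0 q=1 p=1 y=1 n0=1 clk=1 u=1 z=0 r=1
t7.Δ0 v=0 q=1 p=1 y=1 n0=1 clk=1 u=1 z=0 r=1
t7.Δ1 v=0 q=1 p=1 y=0 n0=1 clk=0 u=1 z=0 r=1
t8.Δ0 v=0 q=1 p=1 y=0 n0=1 clk=0 u=1 z=0 r=1
t8.Δ1 v=0 q=1 p=1 y=0 n0=1 clk=1 u=1 z=0 r=1
t8.Δ2 v=0 q=1 p=0 y=0 n0=1 clk=1 u=1 z=0 r=1
t8.Δ3 v=0 q=1 p=0 y=0 n0=1 clk=1 u=1 z=1 r=1
t9.Δ0 v=0 q=1 p=0 y=0 n0=1 clk=1 u=1 z=1 r=1
t9.Δ1 v=0 q=1 p=0 y=1 n0=1 clk=0 u=1 z=1 r=1
t10.Δ0 v=0 q=1 p=0 y=1 n0=1 clk=0 u=1 z=1 r=1
t10.Δ1 v=0 q=1 p=0 y=1 n0=1 clk=1 u=1 z=1 r=1
t10.Δ2 v=0 q=1 p=1 y=1 n0=1 clk=1 u=1 z=1 r=1
t10.Δ3 v=0 q=1 p=1 y=1 n0=1 clk=1 u=1 z=0 r=1
t11.Δ0 v=0 q=1 p=1 y=1 n0=1 clk=1 u=1 z=0 r=1
t11.Δ1 v=0 q=1 p=1 y=0 n0=1 clk=0 u=1 z=0 r=1
t12.Δ0 v=0 q=1 p=1 y=0 n0=1 clk=0 u=1 z=0 r=1
t12.Δ1 v=0 q=1 p=1 y=0 n0=1 clk=1 u=1 z=0 r=1
t12.Δ2 v=0 q=1 p=0 y=0 n0=1 clk=1 u=1 z=0 r=1
t12.Δ3 v=0 q=1 p=0 y=0 n0=1 clk=1 u=1 z=1 r=1
t13.Δ0 v=0 q=1 p=0 y=0 n0=1 clk=1 u=1 z=1 r=1
t13.Δ1 v=0 q=1 p=0 y=1 n0=1 clk=0 u=1 z=1 r=1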